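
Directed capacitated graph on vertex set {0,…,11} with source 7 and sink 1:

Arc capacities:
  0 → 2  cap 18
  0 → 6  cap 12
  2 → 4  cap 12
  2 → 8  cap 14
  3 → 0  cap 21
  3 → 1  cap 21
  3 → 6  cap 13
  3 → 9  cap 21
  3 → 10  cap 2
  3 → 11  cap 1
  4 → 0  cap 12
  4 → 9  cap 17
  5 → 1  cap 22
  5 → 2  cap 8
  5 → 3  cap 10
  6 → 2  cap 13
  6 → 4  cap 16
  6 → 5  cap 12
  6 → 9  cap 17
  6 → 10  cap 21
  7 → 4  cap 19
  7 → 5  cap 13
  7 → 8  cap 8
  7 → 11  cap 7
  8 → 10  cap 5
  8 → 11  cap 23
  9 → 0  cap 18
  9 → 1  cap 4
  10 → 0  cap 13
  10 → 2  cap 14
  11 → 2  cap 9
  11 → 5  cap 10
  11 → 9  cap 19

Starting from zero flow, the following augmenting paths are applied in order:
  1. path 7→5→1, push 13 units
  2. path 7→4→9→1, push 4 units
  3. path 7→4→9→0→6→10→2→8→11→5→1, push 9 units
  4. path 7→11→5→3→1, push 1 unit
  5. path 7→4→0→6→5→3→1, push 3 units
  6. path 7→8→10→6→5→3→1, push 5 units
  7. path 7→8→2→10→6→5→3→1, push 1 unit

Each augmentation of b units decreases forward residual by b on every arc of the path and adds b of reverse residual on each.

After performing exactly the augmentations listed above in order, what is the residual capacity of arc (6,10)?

Residual capacity of (6,10): 18

after path 1 (7→5→1, push 13): res(6,10)=21
after path 2 (7→4→9→1, push 4): res(6,10)=21
after path 3 (7→4→9→0→6→10→2→8→11→5→1, push 9): res(6,10)=12
after path 4 (7→11→5→3→1, push 1): res(6,10)=12
after path 5 (7→4→0→6→5→3→1, push 3): res(6,10)=12
after path 6 (7→8→10→6→5→3→1, push 5): res(6,10)=17
after path 7 (7→8→2→10→6→5→3→1, push 1): res(6,10)=18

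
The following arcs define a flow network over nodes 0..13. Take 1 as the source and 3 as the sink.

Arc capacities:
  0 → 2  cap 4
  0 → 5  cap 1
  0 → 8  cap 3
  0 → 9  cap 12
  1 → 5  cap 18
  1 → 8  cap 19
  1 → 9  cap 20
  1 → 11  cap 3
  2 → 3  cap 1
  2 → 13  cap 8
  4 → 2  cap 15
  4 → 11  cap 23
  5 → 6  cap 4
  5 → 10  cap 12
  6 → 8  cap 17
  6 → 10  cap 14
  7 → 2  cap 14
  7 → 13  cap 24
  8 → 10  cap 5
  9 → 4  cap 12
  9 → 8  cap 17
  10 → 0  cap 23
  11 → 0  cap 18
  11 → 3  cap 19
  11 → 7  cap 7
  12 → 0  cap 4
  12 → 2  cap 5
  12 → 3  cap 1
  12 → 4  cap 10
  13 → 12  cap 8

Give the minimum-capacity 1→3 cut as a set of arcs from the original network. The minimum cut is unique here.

Min-cut arcs: {(0,2), (1,11), (9,4)} (total capacity 19)

augment #1: 1→11→3 push 3
augment #2: 1→9→4→2→3 push 1
augment #3: 1→9→4→11→3 push 11
augment #4: 1→5→10→0→2→4→11→3 push 1
augment #5: 1→5→10→0→2→13→12→3 push 1
augment #6: 1→5→10→0→2→13→12→4→11→3 push 2
max flow = 19; residual-reachable set from 1 gives S-side
cut edges (S→T): {(0,2), (1,11), (9,4)} total cap 19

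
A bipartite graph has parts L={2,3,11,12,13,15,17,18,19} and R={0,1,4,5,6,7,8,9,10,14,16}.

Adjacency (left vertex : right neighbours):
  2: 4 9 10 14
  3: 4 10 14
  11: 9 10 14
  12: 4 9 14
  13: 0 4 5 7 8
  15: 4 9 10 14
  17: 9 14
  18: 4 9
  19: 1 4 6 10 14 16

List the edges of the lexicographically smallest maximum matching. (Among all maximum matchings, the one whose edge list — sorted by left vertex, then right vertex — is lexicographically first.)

|M| = 6 (so the lex-smallest maximum matching has 6 edges)
process left vertices in ascending order; for each, take the smallest-labelled available neighbour that still permits 6 edges overall, or leave it unmatched if none does
lex-smallest matching: {2-4, 3-10, 11-9, 12-14, 13-0, 19-1}

Lex-smallest maximum matching: {(2,4), (3,10), (11,9), (12,14), (13,0), (19,1)}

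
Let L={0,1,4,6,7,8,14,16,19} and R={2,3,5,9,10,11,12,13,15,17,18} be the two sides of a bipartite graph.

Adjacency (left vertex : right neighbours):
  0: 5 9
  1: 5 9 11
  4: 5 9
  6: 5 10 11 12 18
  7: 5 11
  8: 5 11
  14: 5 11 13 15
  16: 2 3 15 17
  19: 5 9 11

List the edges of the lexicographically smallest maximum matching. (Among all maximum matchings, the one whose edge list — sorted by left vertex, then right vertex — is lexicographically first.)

Lex-smallest maximum matching: {(0,5), (1,9), (6,10), (7,11), (14,13), (16,2)}

|M| = 6 (so the lex-smallest maximum matching has 6 edges)
process left vertices in ascending order; for each, take the smallest-labelled available neighbour that still permits 6 edges overall, or leave it unmatched if none does
lex-smallest matching: {0-5, 1-9, 6-10, 7-11, 14-13, 16-2}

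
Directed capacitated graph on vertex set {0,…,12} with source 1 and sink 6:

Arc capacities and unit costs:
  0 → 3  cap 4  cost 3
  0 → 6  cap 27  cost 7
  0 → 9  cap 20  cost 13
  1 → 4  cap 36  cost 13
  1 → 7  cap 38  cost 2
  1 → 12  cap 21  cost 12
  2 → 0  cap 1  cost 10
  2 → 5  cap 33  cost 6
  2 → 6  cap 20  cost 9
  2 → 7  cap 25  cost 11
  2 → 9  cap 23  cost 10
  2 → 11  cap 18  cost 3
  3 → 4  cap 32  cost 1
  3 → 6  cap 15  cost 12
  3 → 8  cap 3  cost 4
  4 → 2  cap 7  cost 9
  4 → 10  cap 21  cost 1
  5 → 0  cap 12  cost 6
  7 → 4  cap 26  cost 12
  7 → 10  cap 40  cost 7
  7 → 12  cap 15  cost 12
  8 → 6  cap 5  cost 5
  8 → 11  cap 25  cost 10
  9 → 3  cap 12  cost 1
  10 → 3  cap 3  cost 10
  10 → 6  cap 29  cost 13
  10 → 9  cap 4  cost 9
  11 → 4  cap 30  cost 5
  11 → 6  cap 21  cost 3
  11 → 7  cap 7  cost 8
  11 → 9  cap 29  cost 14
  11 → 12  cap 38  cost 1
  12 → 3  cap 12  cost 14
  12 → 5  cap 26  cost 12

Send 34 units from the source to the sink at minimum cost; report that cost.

shortest-cost path #1: 1→7→10→6 push 29 @ unit cost 22 (adds 638)
shortest-cost path #2: 1→7→10→3→8→6 push 3 @ unit cost 28 (adds 84)
shortest-cost path #3: 1→4→2→11→6 push 2 @ unit cost 28 (adds 56)
total cost = 778

Minimum cost for 34 units: 778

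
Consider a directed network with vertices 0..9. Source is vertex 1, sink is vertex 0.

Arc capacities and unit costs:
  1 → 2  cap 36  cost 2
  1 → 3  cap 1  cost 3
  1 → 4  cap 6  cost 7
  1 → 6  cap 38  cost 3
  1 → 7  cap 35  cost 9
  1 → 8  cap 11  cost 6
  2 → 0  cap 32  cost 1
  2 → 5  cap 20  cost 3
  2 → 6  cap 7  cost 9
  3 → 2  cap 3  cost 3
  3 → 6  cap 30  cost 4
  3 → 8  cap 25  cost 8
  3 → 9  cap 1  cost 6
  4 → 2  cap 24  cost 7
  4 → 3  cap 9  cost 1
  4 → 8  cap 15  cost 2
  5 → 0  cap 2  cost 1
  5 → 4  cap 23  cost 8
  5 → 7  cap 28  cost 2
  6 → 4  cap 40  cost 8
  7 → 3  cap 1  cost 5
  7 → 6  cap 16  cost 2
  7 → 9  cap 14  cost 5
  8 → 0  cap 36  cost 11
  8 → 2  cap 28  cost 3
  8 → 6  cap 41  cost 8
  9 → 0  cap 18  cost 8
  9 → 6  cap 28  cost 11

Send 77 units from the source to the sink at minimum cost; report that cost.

Minimum cost for 77 units: 1014

shortest-cost path #1: 1→2→0 push 32 @ unit cost 3 (adds 96)
shortest-cost path #2: 1→2→5→0 push 2 @ unit cost 6 (adds 12)
shortest-cost path #3: 1→8→0 push 11 @ unit cost 17 (adds 187)
shortest-cost path #4: 1→3→9→0 push 1 @ unit cost 17 (adds 17)
shortest-cost path #5: 1→4→8→0 push 6 @ unit cost 20 (adds 120)
shortest-cost path #6: 1→2→5→7→9→0 push 2 @ unit cost 20 (adds 40)
shortest-cost path #7: 1→7→9→0 push 12 @ unit cost 22 (adds 264)
shortest-cost path #8: 1→6→4→8→0 push 9 @ unit cost 24 (adds 216)
shortest-cost path #9: 1→6→4→3→8→0 push 2 @ unit cost 31 (adds 62)
total cost = 1014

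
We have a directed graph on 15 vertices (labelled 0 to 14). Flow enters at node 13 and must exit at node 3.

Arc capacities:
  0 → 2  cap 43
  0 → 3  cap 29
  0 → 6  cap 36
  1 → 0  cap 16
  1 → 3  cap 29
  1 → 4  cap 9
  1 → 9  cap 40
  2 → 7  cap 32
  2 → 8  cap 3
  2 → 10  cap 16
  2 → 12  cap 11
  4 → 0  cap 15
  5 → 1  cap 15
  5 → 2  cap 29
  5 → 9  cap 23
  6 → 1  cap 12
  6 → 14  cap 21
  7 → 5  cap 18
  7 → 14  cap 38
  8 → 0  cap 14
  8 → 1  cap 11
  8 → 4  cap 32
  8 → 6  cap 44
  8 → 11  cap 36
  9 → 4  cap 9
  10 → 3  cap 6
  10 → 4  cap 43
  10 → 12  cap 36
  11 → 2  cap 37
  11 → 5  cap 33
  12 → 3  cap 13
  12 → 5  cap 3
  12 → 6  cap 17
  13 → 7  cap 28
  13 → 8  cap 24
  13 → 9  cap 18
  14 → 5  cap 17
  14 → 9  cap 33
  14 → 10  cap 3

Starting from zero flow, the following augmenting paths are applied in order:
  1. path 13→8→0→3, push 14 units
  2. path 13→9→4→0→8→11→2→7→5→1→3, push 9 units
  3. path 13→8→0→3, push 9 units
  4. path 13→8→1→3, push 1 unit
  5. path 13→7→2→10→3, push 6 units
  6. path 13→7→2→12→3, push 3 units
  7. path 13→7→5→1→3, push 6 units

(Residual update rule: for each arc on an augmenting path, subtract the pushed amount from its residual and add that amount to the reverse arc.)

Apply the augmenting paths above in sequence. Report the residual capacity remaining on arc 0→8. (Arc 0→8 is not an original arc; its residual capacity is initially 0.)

Residual capacity of (0,8): 14

after path 1 (13→8→0→3, push 14): res(0,8)=14
after path 2 (13→9→4→0→8→11→2→7→5→1→3, push 9): res(0,8)=5
after path 3 (13→8→0→3, push 9): res(0,8)=14
after path 4 (13→8→1→3, push 1): res(0,8)=14
after path 5 (13→7→2→10→3, push 6): res(0,8)=14
after path 6 (13→7→2→12→3, push 3): res(0,8)=14
after path 7 (13→7→5→1→3, push 6): res(0,8)=14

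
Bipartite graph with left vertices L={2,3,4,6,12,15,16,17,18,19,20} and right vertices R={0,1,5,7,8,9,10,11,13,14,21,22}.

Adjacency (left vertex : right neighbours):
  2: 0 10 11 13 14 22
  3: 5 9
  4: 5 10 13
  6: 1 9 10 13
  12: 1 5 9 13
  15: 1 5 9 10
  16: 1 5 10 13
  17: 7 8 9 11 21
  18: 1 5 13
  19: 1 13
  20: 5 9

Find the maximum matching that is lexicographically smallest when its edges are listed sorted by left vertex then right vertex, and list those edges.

|M| = 7 (so the lex-smallest maximum matching has 7 edges)
process left vertices in ascending order; for each, take the smallest-labelled available neighbour that still permits 7 edges overall, or leave it unmatched if none does
lex-smallest matching: {2-0, 3-5, 4-10, 6-1, 12-9, 16-13, 17-7}

Lex-smallest maximum matching: {(2,0), (3,5), (4,10), (6,1), (12,9), (16,13), (17,7)}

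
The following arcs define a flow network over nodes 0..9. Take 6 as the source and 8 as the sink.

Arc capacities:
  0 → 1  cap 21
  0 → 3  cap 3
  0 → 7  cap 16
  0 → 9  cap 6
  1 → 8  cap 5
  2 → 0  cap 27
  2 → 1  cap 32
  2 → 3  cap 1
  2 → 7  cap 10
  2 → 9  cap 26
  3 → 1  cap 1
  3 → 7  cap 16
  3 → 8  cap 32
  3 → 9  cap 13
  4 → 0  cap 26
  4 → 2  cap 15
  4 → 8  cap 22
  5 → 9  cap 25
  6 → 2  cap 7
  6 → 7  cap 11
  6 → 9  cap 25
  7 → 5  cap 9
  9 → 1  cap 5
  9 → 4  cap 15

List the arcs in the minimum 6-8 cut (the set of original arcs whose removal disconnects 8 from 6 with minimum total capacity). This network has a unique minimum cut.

Min-cut arcs: {(0,3), (1,8), (2,3), (9,4)} (total capacity 24)

augment #1: 6→2→1→8 push 5
augment #2: 6→2→3→8 push 1
augment #3: 6→9→4→8 push 15
augment #4: 6→2→0→3→8 push 1
augment #5: 6→9→1→2→0→3→8 push 2
max flow = 24; residual-reachable set from 6 gives S-side
cut edges (S→T): {(0,3), (1,8), (2,3), (9,4)} total cap 24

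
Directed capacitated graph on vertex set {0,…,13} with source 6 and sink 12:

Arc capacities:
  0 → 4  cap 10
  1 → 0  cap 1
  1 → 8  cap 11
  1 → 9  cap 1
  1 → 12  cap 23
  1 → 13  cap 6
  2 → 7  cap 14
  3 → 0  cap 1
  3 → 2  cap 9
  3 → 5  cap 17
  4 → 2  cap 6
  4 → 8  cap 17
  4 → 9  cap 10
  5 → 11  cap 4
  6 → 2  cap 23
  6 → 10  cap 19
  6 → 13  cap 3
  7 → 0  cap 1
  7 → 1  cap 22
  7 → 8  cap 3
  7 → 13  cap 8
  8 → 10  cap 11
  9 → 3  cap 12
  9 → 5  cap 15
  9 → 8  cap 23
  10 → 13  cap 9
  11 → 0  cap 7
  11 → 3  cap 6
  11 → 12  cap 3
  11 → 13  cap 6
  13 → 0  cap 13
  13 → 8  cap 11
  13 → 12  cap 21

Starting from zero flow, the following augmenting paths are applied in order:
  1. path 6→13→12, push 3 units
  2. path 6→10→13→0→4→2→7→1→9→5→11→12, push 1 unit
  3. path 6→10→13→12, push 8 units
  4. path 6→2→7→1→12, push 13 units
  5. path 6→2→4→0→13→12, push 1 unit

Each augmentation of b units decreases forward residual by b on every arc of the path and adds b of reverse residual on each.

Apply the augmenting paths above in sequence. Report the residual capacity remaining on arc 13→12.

after path 1 (6→13→12, push 3): res(13,12)=18
after path 2 (6→10→13→0→4→2→7→1→9→5→11→12, push 1): res(13,12)=18
after path 3 (6→10→13→12, push 8): res(13,12)=10
after path 4 (6→2→7→1→12, push 13): res(13,12)=10
after path 5 (6→2→4→0→13→12, push 1): res(13,12)=9

Residual capacity of (13,12): 9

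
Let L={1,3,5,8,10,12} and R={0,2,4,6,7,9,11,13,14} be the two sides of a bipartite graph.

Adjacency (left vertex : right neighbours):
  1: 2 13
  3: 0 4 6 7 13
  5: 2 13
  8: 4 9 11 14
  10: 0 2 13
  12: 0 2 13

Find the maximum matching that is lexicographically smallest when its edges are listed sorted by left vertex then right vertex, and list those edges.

|M| = 5 (so the lex-smallest maximum matching has 5 edges)
process left vertices in ascending order; for each, take the smallest-labelled available neighbour that still permits 5 edges overall, or leave it unmatched if none does
lex-smallest matching: {1-2, 3-4, 5-13, 8-9, 10-0}

Lex-smallest maximum matching: {(1,2), (3,4), (5,13), (8,9), (10,0)}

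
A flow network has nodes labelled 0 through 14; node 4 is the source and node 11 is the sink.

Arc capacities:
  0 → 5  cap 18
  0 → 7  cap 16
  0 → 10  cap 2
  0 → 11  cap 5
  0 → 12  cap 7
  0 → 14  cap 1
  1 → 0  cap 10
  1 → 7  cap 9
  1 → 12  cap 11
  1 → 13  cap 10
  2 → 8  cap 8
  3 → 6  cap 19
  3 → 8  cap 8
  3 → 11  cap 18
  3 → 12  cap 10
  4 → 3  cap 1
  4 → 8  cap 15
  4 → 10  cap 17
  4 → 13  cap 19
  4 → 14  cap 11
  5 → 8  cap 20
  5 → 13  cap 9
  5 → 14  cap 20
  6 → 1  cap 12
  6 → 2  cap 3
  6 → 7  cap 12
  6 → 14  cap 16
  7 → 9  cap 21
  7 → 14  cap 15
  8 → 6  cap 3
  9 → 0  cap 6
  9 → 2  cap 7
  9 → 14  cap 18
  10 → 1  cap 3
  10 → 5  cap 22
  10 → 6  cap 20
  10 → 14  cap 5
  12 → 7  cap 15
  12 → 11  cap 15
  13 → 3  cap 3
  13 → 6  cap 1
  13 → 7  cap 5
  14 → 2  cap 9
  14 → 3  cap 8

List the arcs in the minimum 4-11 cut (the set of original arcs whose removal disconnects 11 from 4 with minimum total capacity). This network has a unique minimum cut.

augment #1: 4→3→11 push 1
augment #2: 4→13→3→11 push 3
augment #3: 4→14→3→11 push 8
augment #4: 4→10→1→0→11 push 3
augment #5: 4→8→6→1→0→11 push 2
augment #6: 4→8→6→1→12→11 push 1
augment #7: 4→10→6→1→12→11 push 9
augment #8: 4→13→7→9→0→12→11 push 5
max flow = 32; residual-reachable set from 4 gives S-side
cut edges (S→T): {(0,11), (4,3), (12,11), (13,3), (14,3)} total cap 32

Min-cut arcs: {(0,11), (4,3), (12,11), (13,3), (14,3)} (total capacity 32)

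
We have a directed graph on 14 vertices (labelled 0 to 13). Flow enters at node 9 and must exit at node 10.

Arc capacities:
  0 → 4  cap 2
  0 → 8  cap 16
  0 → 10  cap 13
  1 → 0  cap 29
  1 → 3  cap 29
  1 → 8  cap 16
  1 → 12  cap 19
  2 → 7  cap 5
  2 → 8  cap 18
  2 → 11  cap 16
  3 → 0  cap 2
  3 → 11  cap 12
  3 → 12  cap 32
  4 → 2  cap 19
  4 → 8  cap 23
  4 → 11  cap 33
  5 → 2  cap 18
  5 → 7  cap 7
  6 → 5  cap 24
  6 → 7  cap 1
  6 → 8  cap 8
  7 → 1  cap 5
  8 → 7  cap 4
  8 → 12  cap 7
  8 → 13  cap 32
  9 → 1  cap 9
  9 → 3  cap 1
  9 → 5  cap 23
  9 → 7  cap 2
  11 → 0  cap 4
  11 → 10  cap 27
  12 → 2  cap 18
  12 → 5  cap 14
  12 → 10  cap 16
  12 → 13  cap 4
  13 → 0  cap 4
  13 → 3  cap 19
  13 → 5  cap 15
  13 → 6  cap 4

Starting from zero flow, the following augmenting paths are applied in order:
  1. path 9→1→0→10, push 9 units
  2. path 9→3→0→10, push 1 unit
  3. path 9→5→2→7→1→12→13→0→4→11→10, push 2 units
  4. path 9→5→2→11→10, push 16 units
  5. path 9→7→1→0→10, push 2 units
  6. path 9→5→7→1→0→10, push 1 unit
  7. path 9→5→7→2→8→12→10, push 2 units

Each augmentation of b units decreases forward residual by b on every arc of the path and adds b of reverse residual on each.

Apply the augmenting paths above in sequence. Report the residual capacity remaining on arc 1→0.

after path 1 (9→1→0→10, push 9): res(1,0)=20
after path 2 (9→3→0→10, push 1): res(1,0)=20
after path 3 (9→5→2→7→1→12→13→0→4→11→10, push 2): res(1,0)=20
after path 4 (9→5→2→11→10, push 16): res(1,0)=20
after path 5 (9→7→1→0→10, push 2): res(1,0)=18
after path 6 (9→5→7→1→0→10, push 1): res(1,0)=17
after path 7 (9→5→7→2→8→12→10, push 2): res(1,0)=17

Residual capacity of (1,0): 17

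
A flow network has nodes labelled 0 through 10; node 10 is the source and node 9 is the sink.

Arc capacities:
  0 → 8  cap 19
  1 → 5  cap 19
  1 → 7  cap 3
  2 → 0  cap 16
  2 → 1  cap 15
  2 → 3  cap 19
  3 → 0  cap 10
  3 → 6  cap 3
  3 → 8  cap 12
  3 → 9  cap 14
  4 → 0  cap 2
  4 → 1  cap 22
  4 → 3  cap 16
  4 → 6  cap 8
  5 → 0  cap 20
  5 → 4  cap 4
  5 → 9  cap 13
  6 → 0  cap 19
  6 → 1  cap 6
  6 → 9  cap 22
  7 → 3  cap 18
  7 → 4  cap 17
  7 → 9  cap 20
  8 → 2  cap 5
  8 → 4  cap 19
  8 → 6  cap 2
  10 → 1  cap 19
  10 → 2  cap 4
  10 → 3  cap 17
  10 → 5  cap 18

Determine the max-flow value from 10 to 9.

augment #1: 10→3→9 bottleneck 14, total now 14
augment #2: 10→5→9 bottleneck 13, total now 27
augment #3: 10→1→7→9 bottleneck 3, total now 30
augment #4: 10→3→6→9 bottleneck 3, total now 33
augment #5: 10→5→4→6→9 bottleneck 4, total now 37
augment #6: 10→2→0→8→6→9 bottleneck 2, total now 39
augment #7: 10→2→0→8→4→6→9 bottleneck 2, total now 41
augment #8: 10→5→0→8→4→6→9 bottleneck 1, total now 42
augment #9: 10→1→5→0→8→4→6→9 bottleneck 1, total now 43

Maximum flow value: 43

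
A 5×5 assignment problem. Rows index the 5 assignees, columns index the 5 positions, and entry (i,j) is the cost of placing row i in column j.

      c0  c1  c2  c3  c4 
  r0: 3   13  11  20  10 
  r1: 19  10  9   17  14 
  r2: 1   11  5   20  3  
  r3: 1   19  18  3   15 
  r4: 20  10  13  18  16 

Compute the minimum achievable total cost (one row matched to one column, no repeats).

optimal assignment: row0→col0 (cost 3), row1→col2 (cost 9), row2→col4 (cost 3), row3→col3 (cost 3), row4→col1 (cost 10)
total = 3 + 9 + 3 + 3 + 10 = 28

Minimum assignment cost: 28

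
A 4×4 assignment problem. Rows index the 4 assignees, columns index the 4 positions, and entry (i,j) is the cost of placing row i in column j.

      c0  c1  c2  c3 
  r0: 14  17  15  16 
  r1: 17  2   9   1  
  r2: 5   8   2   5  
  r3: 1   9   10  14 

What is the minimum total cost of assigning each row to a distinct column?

Minimum assignment cost: 21

one of 2 optimal assignments: row0→col1 (cost 17), row1→col3 (cost 1), row2→col2 (cost 2), row3→col0 (cost 1)
total = 17 + 1 + 2 + 1 = 21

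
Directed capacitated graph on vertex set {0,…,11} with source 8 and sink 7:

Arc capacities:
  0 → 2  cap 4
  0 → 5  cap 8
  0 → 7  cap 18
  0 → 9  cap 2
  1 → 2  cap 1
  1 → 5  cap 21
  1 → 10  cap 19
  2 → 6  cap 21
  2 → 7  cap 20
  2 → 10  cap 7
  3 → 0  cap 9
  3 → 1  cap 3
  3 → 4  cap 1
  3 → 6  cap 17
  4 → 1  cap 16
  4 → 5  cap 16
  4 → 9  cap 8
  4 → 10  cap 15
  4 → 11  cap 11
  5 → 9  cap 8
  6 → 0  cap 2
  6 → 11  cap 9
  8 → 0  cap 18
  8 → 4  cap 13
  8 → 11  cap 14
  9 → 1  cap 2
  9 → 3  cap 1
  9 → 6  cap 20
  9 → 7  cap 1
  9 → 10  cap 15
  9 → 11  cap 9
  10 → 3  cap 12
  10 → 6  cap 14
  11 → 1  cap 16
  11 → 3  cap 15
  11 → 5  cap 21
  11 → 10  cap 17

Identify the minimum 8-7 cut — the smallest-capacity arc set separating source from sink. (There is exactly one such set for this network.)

augment #1: 8→0→7 push 18
augment #2: 8→4→9→7 push 1
augment #3: 8→4→1→2→7 push 1
augment #4: 8→11→3→0→2→7 push 4
max flow = 24; residual-reachable set from 8 gives S-side
cut edges (S→T): {(0,2), (0,7), (1,2), (9,7)} total cap 24

Min-cut arcs: {(0,2), (0,7), (1,2), (9,7)} (total capacity 24)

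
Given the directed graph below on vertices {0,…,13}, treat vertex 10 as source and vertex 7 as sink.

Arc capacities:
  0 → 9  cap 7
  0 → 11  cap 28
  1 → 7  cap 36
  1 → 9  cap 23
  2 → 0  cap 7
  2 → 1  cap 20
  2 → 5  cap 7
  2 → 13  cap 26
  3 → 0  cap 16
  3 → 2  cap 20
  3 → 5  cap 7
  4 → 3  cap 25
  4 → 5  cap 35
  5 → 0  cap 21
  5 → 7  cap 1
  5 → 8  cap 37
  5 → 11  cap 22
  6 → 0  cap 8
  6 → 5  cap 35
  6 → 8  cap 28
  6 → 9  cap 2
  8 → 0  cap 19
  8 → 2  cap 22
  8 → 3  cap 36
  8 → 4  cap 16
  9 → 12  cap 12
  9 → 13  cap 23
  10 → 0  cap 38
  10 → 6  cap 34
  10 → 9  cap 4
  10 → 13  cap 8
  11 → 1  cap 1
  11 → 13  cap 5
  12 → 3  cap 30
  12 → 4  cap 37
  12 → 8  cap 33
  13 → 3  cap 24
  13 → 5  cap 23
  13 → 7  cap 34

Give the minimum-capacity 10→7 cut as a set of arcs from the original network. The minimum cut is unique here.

augment #1: 10→13→7 push 8
augment #2: 10→6→5→7 push 1
augment #3: 10→9→13→7 push 4
augment #4: 10→0→9→13→7 push 7
augment #5: 10→0→11→1→7 push 1
augment #6: 10→0→11→13→7 push 5
augment #7: 10→6→9→13→7 push 2
augment #8: 10→6→8→2→1→7 push 20
augment #9: 10→6→8→2→13→7 push 2
augment #10: 10→6→8→3→2→13→7 push 6
max flow = 56; residual-reachable set from 10 gives S-side
cut edges (S→T): {(2,1), (5,7), (11,1), (13,7)} total cap 56

Min-cut arcs: {(2,1), (5,7), (11,1), (13,7)} (total capacity 56)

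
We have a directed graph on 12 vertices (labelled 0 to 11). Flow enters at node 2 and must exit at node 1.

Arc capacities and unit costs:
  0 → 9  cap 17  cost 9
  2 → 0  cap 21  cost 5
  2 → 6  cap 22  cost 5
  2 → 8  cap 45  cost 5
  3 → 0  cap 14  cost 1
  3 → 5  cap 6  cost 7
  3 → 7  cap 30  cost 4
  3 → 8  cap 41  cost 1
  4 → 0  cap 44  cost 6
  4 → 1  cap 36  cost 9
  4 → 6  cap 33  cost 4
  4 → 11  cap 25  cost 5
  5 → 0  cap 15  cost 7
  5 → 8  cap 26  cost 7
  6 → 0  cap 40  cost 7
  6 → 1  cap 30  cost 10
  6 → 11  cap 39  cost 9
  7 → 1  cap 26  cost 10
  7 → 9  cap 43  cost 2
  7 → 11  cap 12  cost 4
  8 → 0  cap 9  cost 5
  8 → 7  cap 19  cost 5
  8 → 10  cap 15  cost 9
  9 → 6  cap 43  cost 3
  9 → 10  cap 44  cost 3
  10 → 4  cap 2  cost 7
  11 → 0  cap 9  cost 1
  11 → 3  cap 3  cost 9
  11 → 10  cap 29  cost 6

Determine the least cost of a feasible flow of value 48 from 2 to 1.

shortest-cost path #1: 2→6→1 push 22 @ unit cost 15 (adds 330)
shortest-cost path #2: 2→8→7→1 push 19 @ unit cost 20 (adds 380)
shortest-cost path #3: 2→0→9→6→1 push 7 @ unit cost 27 (adds 189)
total cost = 899

Minimum cost for 48 units: 899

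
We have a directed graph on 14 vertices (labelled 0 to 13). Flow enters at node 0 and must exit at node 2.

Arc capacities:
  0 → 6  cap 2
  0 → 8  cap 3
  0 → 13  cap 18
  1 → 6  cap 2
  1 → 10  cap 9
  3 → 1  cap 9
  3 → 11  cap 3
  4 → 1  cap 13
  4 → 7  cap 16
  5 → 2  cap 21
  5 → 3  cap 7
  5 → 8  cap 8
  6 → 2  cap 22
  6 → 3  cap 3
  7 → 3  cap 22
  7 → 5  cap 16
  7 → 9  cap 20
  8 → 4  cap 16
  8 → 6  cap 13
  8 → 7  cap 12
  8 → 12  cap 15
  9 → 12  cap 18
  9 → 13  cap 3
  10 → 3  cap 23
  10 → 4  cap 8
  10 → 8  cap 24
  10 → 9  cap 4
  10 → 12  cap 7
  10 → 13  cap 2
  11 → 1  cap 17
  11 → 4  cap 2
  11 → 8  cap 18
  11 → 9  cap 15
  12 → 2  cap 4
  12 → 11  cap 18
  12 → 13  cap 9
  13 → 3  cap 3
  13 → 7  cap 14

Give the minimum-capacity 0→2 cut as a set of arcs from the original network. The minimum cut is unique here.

Min-cut arcs: {(0,6), (0,8), (13,3), (13,7)} (total capacity 22)

augment #1: 0→6→2 push 2
augment #2: 0→8→6→2 push 3
augment #3: 0→13→7→5→2 push 14
augment #4: 0→13→3→1→6→2 push 2
augment #5: 0→13→3→1→10→12→2 push 1
max flow = 22; residual-reachable set from 0 gives S-side
cut edges (S→T): {(0,6), (0,8), (13,3), (13,7)} total cap 22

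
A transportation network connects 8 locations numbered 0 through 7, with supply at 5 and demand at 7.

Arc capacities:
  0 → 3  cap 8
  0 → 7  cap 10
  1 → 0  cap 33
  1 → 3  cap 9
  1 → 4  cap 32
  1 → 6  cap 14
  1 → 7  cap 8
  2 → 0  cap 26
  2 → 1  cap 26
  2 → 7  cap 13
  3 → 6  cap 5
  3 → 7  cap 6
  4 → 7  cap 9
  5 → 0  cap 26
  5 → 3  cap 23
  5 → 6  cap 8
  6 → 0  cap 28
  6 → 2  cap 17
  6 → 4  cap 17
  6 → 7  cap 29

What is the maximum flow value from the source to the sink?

augment #1: 5→0→7 bottleneck 10, total now 10
augment #2: 5→3→7 bottleneck 6, total now 16
augment #3: 5→6→7 bottleneck 8, total now 24
augment #4: 5→3→6→7 bottleneck 5, total now 29

Maximum flow value: 29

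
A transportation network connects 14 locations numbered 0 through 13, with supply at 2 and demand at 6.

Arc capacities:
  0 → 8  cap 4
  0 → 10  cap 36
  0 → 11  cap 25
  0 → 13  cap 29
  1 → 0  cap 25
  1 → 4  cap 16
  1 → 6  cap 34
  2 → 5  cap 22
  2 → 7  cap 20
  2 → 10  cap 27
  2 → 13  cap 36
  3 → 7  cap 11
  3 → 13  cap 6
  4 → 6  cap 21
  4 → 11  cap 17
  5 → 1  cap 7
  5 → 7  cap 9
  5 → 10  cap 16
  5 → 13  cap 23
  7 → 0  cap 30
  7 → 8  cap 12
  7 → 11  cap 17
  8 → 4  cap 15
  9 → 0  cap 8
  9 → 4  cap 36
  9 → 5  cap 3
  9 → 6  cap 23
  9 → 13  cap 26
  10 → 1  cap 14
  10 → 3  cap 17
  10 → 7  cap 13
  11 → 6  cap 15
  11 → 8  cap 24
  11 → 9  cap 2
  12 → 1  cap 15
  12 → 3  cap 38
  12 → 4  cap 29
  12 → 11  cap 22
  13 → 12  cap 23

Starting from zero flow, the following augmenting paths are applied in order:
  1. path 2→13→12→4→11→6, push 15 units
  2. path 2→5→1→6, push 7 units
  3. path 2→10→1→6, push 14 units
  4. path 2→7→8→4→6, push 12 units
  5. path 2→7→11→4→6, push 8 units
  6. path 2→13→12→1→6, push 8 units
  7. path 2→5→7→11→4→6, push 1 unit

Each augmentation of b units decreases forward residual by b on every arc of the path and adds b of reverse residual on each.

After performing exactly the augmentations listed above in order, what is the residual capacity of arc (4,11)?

Residual capacity of (4,11): 11

after path 1 (2→13→12→4→11→6, push 15): res(4,11)=2
after path 2 (2→5→1→6, push 7): res(4,11)=2
after path 3 (2→10→1→6, push 14): res(4,11)=2
after path 4 (2→7→8→4→6, push 12): res(4,11)=2
after path 5 (2→7→11→4→6, push 8): res(4,11)=10
after path 6 (2→13→12→1→6, push 8): res(4,11)=10
after path 7 (2→5→7→11→4→6, push 1): res(4,11)=11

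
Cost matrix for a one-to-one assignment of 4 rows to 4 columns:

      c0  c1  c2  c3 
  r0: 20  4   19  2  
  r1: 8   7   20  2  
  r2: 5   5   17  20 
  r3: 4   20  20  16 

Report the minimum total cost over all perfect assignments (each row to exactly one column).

optimal assignment: row0→col1 (cost 4), row1→col3 (cost 2), row2→col2 (cost 17), row3→col0 (cost 4)
total = 4 + 2 + 17 + 4 = 27

Minimum assignment cost: 27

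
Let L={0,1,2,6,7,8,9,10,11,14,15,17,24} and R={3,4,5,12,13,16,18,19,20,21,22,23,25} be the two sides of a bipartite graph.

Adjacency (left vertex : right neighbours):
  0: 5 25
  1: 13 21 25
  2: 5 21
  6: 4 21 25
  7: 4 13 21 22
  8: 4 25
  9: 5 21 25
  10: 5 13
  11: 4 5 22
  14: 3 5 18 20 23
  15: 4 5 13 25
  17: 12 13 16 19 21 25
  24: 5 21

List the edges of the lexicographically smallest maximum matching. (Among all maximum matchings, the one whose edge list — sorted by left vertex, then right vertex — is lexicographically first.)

|M| = 8 (so the lex-smallest maximum matching has 8 edges)
process left vertices in ascending order; for each, take the smallest-labelled available neighbour that still permits 8 edges overall, or leave it unmatched if none does
lex-smallest matching: {0-5, 1-13, 2-21, 6-4, 7-22, 8-25, 14-3, 17-12}

Lex-smallest maximum matching: {(0,5), (1,13), (2,21), (6,4), (7,22), (8,25), (14,3), (17,12)}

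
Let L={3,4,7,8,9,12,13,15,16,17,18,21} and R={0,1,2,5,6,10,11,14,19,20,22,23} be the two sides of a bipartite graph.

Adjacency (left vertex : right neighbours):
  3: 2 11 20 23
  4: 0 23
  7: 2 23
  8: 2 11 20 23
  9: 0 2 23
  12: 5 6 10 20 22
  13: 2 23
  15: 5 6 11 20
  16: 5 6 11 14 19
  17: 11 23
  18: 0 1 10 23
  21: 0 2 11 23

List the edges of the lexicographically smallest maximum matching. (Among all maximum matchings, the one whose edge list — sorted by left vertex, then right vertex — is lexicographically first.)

Lex-smallest maximum matching: {(3,2), (4,0), (7,23), (8,20), (12,5), (15,6), (16,14), (17,11), (18,1)}

|M| = 9 (so the lex-smallest maximum matching has 9 edges)
process left vertices in ascending order; for each, take the smallest-labelled available neighbour that still permits 9 edges overall, or leave it unmatched if none does
lex-smallest matching: {3-2, 4-0, 7-23, 8-20, 12-5, 15-6, 16-14, 17-11, 18-1}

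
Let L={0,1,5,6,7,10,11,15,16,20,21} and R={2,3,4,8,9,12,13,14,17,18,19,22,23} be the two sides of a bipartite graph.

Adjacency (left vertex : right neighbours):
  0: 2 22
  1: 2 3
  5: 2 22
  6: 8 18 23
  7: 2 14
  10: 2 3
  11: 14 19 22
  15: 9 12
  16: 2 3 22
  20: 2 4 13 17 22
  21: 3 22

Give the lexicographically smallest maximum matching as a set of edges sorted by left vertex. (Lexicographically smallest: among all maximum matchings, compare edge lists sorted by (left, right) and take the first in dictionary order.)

|M| = 8 (so the lex-smallest maximum matching has 8 edges)
process left vertices in ascending order; for each, take the smallest-labelled available neighbour that still permits 8 edges overall, or leave it unmatched if none does
lex-smallest matching: {0-2, 1-3, 5-22, 6-8, 7-14, 11-19, 15-9, 20-4}

Lex-smallest maximum matching: {(0,2), (1,3), (5,22), (6,8), (7,14), (11,19), (15,9), (20,4)}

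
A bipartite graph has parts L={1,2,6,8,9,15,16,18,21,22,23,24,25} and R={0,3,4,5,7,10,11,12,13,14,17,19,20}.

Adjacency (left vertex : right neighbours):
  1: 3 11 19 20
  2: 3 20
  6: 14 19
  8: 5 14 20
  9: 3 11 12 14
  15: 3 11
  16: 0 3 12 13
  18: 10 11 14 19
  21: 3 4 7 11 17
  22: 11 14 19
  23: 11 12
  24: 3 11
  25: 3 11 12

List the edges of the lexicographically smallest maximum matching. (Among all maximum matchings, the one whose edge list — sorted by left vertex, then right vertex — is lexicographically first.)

Lex-smallest maximum matching: {(1,3), (2,20), (6,14), (8,5), (9,11), (16,0), (18,10), (21,4), (22,19), (23,12)}

|M| = 10 (so the lex-smallest maximum matching has 10 edges)
process left vertices in ascending order; for each, take the smallest-labelled available neighbour that still permits 10 edges overall, or leave it unmatched if none does
lex-smallest matching: {1-3, 2-20, 6-14, 8-5, 9-11, 16-0, 18-10, 21-4, 22-19, 23-12}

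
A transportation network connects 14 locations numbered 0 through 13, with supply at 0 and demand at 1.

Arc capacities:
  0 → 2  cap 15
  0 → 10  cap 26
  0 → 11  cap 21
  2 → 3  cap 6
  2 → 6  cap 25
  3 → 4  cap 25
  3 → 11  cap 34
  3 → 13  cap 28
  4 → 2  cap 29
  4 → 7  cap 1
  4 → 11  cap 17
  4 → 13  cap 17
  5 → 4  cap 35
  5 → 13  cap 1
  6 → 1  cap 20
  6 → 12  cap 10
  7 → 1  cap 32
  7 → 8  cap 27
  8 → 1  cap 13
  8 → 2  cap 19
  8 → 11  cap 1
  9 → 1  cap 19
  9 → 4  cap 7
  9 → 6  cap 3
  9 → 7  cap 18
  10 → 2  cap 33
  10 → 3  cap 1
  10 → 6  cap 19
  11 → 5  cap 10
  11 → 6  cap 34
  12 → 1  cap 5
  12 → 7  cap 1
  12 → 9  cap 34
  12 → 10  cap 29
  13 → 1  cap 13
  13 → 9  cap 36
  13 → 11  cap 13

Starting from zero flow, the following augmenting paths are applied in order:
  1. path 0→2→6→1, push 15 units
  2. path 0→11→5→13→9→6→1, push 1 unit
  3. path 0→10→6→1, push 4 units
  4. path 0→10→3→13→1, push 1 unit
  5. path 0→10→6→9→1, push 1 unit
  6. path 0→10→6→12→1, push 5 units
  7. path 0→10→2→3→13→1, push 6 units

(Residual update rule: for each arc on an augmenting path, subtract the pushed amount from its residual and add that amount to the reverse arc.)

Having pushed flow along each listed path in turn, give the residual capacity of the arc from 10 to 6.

after path 1 (0→2→6→1, push 15): res(10,6)=19
after path 2 (0→11→5→13→9→6→1, push 1): res(10,6)=19
after path 3 (0→10→6→1, push 4): res(10,6)=15
after path 4 (0→10→3→13→1, push 1): res(10,6)=15
after path 5 (0→10→6→9→1, push 1): res(10,6)=14
after path 6 (0→10→6→12→1, push 5): res(10,6)=9
after path 7 (0→10→2→3→13→1, push 6): res(10,6)=9

Residual capacity of (10,6): 9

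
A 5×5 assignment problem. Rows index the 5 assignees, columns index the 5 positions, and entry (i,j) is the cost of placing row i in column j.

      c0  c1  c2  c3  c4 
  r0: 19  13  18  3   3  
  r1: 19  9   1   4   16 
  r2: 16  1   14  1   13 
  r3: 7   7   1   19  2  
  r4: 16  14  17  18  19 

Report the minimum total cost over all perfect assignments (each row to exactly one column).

optimal assignment: row0→col3 (cost 3), row1→col2 (cost 1), row2→col1 (cost 1), row3→col4 (cost 2), row4→col0 (cost 16)
total = 3 + 1 + 1 + 2 + 16 = 23

Minimum assignment cost: 23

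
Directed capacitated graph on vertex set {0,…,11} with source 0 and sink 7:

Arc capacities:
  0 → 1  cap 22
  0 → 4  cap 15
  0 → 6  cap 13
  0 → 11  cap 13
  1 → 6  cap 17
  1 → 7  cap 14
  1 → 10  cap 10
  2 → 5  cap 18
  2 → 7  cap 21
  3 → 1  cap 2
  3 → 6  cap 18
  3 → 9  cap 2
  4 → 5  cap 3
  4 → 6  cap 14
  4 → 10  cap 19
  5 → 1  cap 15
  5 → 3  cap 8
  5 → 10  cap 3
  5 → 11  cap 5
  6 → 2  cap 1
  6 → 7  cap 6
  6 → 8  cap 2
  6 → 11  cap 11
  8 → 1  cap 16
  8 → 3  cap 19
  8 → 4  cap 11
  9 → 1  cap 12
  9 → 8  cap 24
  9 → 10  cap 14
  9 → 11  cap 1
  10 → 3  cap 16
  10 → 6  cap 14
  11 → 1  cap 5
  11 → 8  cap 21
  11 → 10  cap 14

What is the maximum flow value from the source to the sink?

augment #1: 0→1→7 bottleneck 14, total now 14
augment #2: 0→6→7 bottleneck 6, total now 20
augment #3: 0→6→2→7 bottleneck 1, total now 21

Maximum flow value: 21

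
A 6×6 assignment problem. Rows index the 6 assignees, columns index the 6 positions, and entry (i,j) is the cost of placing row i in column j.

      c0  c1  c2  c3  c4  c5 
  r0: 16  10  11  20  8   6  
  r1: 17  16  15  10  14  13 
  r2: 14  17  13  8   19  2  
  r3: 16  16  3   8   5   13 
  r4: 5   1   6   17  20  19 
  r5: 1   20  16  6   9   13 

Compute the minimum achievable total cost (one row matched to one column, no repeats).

Minimum assignment cost: 25

optimal assignment: row0→col4 (cost 8), row1→col3 (cost 10), row2→col5 (cost 2), row3→col2 (cost 3), row4→col1 (cost 1), row5→col0 (cost 1)
total = 8 + 10 + 2 + 3 + 1 + 1 = 25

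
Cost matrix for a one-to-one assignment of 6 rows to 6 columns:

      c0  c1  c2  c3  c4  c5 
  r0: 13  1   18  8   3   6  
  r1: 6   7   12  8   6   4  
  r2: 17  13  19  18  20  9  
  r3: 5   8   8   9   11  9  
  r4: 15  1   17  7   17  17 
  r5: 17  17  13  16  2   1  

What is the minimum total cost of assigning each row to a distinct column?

optimal assignment: row0→col1 (cost 1), row1→col0 (cost 6), row2→col5 (cost 9), row3→col2 (cost 8), row4→col3 (cost 7), row5→col4 (cost 2)
total = 1 + 6 + 9 + 8 + 7 + 2 = 33

Minimum assignment cost: 33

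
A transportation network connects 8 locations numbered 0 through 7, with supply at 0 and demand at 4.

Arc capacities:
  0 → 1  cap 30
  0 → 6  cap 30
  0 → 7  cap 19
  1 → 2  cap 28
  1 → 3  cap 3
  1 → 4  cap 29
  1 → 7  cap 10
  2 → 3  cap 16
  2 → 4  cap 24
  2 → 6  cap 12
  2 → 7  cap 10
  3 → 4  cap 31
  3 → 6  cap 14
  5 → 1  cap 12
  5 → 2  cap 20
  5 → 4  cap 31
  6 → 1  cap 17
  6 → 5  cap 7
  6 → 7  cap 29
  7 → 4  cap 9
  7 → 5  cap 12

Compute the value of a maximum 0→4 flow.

Maximum flow value: 75

augment #1: 0→1→4 bottleneck 29, total now 29
augment #2: 0→7→4 bottleneck 9, total now 38
augment #3: 0→1→2→4 bottleneck 1, total now 39
augment #4: 0→6→5→4 bottleneck 7, total now 46
augment #5: 0→7→5→4 bottleneck 10, total now 56
augment #6: 0→6→1→2→4 bottleneck 17, total now 73
augment #7: 0→6→7→5→4 bottleneck 2, total now 75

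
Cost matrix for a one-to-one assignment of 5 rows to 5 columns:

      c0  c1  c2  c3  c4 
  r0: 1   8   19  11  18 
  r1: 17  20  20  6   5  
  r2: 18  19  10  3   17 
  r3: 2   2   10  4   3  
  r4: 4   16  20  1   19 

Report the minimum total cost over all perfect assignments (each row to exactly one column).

optimal assignment: row0→col0 (cost 1), row1→col4 (cost 5), row2→col2 (cost 10), row3→col1 (cost 2), row4→col3 (cost 1)
total = 1 + 5 + 10 + 2 + 1 = 19

Minimum assignment cost: 19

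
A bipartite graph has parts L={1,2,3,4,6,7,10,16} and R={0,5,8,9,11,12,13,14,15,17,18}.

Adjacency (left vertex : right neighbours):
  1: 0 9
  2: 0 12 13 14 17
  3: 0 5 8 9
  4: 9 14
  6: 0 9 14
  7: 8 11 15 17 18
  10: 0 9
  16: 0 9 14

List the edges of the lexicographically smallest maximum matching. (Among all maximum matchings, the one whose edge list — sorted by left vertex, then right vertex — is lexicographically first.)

|M| = 6 (so the lex-smallest maximum matching has 6 edges)
process left vertices in ascending order; for each, take the smallest-labelled available neighbour that still permits 6 edges overall, or leave it unmatched if none does
lex-smallest matching: {1-0, 2-12, 3-5, 4-9, 6-14, 7-8}

Lex-smallest maximum matching: {(1,0), (2,12), (3,5), (4,9), (6,14), (7,8)}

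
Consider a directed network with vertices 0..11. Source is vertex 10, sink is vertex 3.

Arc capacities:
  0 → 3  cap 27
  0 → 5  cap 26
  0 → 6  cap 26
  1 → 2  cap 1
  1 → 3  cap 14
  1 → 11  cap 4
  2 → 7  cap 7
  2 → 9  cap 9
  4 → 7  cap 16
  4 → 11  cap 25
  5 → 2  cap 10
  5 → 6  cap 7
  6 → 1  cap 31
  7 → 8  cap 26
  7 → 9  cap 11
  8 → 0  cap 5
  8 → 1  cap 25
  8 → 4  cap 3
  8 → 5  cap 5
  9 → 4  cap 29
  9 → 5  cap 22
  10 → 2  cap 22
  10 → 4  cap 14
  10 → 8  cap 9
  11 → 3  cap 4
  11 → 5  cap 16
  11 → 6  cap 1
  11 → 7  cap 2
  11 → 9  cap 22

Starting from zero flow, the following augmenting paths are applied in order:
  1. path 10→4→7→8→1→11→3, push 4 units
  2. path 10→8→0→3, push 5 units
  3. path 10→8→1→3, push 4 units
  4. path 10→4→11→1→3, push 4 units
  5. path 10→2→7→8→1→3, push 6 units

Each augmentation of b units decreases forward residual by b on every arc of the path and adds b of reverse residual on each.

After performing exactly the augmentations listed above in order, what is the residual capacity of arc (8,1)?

Residual capacity of (8,1): 11

after path 1 (10→4→7→8→1→11→3, push 4): res(8,1)=21
after path 2 (10→8→0→3, push 5): res(8,1)=21
after path 3 (10→8→1→3, push 4): res(8,1)=17
after path 4 (10→4→11→1→3, push 4): res(8,1)=17
after path 5 (10→2→7→8→1→3, push 6): res(8,1)=11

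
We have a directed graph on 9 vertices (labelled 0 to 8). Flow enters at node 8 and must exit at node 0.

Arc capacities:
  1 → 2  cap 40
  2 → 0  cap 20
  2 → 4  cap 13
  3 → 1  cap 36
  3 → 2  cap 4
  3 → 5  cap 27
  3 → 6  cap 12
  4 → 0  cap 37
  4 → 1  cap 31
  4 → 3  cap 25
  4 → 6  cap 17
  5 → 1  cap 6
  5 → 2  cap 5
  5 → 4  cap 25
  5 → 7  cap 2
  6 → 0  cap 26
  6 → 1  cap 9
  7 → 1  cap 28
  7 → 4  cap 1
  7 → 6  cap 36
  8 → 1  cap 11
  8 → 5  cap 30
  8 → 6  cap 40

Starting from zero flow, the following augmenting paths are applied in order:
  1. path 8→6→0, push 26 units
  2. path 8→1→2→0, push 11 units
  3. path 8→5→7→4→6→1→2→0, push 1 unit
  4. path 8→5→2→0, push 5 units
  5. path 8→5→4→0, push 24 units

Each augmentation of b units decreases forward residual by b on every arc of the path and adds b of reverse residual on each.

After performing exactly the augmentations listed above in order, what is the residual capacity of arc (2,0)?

after path 1 (8→6→0, push 26): res(2,0)=20
after path 2 (8→1→2→0, push 11): res(2,0)=9
after path 3 (8→5→7→4→6→1→2→0, push 1): res(2,0)=8
after path 4 (8→5→2→0, push 5): res(2,0)=3
after path 5 (8→5→4→0, push 24): res(2,0)=3

Residual capacity of (2,0): 3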